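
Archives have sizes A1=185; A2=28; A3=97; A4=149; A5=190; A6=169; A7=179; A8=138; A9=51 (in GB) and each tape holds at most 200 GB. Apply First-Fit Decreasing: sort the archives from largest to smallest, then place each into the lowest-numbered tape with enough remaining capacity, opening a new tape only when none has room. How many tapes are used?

7 tapes

Sorted descending: 190, 185, 179, 169, 149, 138, 97, 51, 28.
tape 1: place 190 GB, 10 GB left
tape 2: place 185 GB, 15 GB left
tape 3: place 179 GB, 21 GB left
tape 4: place 169 GB, 31 GB left
tape 5: place 149 GB, 51 GB left
tape 6: place 138 GB, 62 GB left
tape 7: place 97 GB, 103 GB left
tape 5: place 51 GB, 0 GB left
tape 4: place 28 GB, 3 GB left
Final tapes: [190] [185] [179] [169,28] [149,51] [138] [97].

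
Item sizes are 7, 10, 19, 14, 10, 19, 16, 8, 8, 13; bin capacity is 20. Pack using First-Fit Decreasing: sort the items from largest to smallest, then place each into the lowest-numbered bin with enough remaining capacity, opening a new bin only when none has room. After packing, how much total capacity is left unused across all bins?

Sorted descending: 19, 19, 16, 14, 13, 10, 10, 8, 8, 7.
Put 19 in bin 1; 1 remain.
Put 19 in bin 2; 1 remain.
Put 16 in bin 3; 4 remain.
Put 14 in bin 4; 6 remain.
Put 13 in bin 5; 7 remain.
Put 10 in bin 6; 10 remain.
Put 10 in bin 6; 0 remain.
Put 8 in bin 7; 12 remain.
Put 8 in bin 7; 4 remain.
Put 7 in bin 5; 0 remain.
7 bins × 20 = 140; used 124; unused 16.

16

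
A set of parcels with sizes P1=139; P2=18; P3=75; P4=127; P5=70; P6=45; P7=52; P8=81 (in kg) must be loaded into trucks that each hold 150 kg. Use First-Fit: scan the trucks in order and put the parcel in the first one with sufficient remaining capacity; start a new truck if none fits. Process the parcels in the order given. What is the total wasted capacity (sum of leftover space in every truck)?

Put P1 (139 kg) in truck 1; 11 kg remain.
Put P2 (18 kg) in truck 2; 132 kg remain.
Put P3 (75 kg) in truck 2; 57 kg remain.
Put P4 (127 kg) in truck 3; 23 kg remain.
Put P5 (70 kg) in truck 4; 80 kg remain.
Put P6 (45 kg) in truck 2; 12 kg remain.
Put P7 (52 kg) in truck 4; 28 kg remain.
Put P8 (81 kg) in truck 5; 69 kg remain.
5 trucks × 150 kg = 750 kg; used 607 kg; unused 143 kg.

143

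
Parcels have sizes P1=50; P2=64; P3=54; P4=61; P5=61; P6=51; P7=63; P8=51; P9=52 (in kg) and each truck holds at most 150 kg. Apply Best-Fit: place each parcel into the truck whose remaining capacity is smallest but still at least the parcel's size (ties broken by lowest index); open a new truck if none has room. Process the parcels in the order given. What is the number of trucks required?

truck 1: place P1 (50 kg), 100 kg left
truck 1: place P2 (64 kg), 36 kg left
truck 2: place P3 (54 kg), 96 kg left
truck 2: place P4 (61 kg), 35 kg left
truck 3: place P5 (61 kg), 89 kg left
truck 3: place P6 (51 kg), 38 kg left
truck 4: place P7 (63 kg), 87 kg left
truck 4: place P8 (51 kg), 36 kg left
truck 5: place P9 (52 kg), 98 kg left
Final trucks: [50,64] [54,61] [61,51] [63,51] [52].

5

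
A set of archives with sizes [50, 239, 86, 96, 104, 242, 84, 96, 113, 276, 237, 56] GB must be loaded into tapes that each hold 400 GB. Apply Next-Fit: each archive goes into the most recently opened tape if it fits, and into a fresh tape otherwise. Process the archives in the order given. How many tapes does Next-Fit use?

50 GB → tape 1 (remaining 350 GB)
239 GB → tape 1 (remaining 111 GB)
86 GB → tape 1 (remaining 25 GB)
96 GB → tape 2 (remaining 304 GB)
104 GB → tape 2 (remaining 200 GB)
242 GB → tape 3 (remaining 158 GB)
84 GB → tape 3 (remaining 74 GB)
96 GB → tape 4 (remaining 304 GB)
113 GB → tape 4 (remaining 191 GB)
276 GB → tape 5 (remaining 124 GB)
237 GB → tape 6 (remaining 163 GB)
56 GB → tape 6 (remaining 107 GB)
Final tapes: [50,239,86] [96,104] [242,84] [96,113] [276] [237,56].

6 tapes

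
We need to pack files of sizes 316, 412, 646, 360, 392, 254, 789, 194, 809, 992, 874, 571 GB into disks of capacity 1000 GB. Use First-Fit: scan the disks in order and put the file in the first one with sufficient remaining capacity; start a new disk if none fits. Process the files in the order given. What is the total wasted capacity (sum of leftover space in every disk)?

Put 316 GB in disk 1; 684 GB remain.
Put 412 GB in disk 1; 272 GB remain.
Put 646 GB in disk 2; 354 GB remain.
Put 360 GB in disk 3; 640 GB remain.
Put 392 GB in disk 3; 248 GB remain.
Put 254 GB in disk 1; 18 GB remain.
Put 789 GB in disk 4; 211 GB remain.
Put 194 GB in disk 2; 160 GB remain.
Put 809 GB in disk 5; 191 GB remain.
Put 992 GB in disk 6; 8 GB remain.
Put 874 GB in disk 7; 126 GB remain.
Put 571 GB in disk 8; 429 GB remain.
8 disks × 1000 GB = 8000 GB; used 6609 GB; unused 1391 GB.

1391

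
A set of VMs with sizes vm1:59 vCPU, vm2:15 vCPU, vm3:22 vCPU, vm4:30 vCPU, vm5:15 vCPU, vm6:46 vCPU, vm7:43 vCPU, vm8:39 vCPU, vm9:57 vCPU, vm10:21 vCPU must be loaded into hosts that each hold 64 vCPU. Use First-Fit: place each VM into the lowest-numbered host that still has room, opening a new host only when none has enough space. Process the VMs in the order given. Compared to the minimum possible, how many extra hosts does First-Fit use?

1

First-Fit: [59] [15,22,15] [30,21] [46] [43] [39] [57] → 7 hosts.
Total size 347 vCPU; any packing needs at least ⌈347/64⌉ = 6 hosts.
An optimal packing achieves that bound: [59] [57] [46,15] [43,21] [39,22] [30,15] → 6 hosts.
Excess: 7 − 6 = 1.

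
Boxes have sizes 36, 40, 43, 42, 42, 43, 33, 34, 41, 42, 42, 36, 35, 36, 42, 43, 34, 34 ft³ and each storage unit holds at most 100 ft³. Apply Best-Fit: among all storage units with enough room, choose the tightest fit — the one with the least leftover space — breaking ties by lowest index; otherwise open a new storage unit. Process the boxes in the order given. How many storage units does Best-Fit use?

9

36 ft³ → storage unit 1 (remaining 64 ft³)
40 ft³ → storage unit 1 (remaining 24 ft³)
43 ft³ → storage unit 2 (remaining 57 ft³)
42 ft³ → storage unit 2 (remaining 15 ft³)
42 ft³ → storage unit 3 (remaining 58 ft³)
43 ft³ → storage unit 3 (remaining 15 ft³)
33 ft³ → storage unit 4 (remaining 67 ft³)
34 ft³ → storage unit 4 (remaining 33 ft³)
41 ft³ → storage unit 5 (remaining 59 ft³)
42 ft³ → storage unit 5 (remaining 17 ft³)
42 ft³ → storage unit 6 (remaining 58 ft³)
36 ft³ → storage unit 6 (remaining 22 ft³)
35 ft³ → storage unit 7 (remaining 65 ft³)
36 ft³ → storage unit 7 (remaining 29 ft³)
42 ft³ → storage unit 8 (remaining 58 ft³)
43 ft³ → storage unit 8 (remaining 15 ft³)
34 ft³ → storage unit 9 (remaining 66 ft³)
34 ft³ → storage unit 9 (remaining 32 ft³)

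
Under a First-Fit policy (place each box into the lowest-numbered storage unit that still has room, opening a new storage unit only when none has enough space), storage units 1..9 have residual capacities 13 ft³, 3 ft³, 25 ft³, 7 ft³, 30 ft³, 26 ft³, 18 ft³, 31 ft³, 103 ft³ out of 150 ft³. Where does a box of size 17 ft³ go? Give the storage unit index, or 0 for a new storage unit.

Storage units with room: storage unit 3 (25 ft³), storage unit 5 (30 ft³), storage unit 6 (26 ft³), storage unit 7 (18 ft³), storage unit 8 (31 ft³), storage unit 9 (103 ft³).
The first with room is storage unit 3.

3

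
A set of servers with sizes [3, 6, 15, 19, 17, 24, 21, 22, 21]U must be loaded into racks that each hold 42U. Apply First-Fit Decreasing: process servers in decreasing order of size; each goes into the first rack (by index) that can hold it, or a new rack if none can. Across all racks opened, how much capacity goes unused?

20

Sorted descending: 24, 22, 21, 21, 19, 17, 15, 6, 3.
rack 1: place 24U, 18U left
rack 2: place 22U, 20U left
rack 3: place 21U, 21U left
rack 3: place 21U, 0U left
rack 2: place 19U, 1U left
rack 1: place 17U, 1U left
rack 4: place 15U, 27U left
rack 4: place 6U, 21U left
rack 4: place 3U, 18U left
4 racks × 42U = 168U; used 148U; unused 20U.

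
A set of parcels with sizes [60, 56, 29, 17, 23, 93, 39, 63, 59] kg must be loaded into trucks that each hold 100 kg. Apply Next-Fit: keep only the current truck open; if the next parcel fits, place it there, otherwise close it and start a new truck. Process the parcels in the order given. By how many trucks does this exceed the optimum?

Next-Fit: [60] [56,29] [17,23] [93] [39] [63] [59] → 7 trucks.
Total size 439 kg; any packing needs at least ⌈439/100⌉ = 5 trucks.
An optimal packing achieves that bound: [93] [63,29] [60,39] [59,23,17] [56] → 5 trucks.
Excess: 7 − 5 = 2.

2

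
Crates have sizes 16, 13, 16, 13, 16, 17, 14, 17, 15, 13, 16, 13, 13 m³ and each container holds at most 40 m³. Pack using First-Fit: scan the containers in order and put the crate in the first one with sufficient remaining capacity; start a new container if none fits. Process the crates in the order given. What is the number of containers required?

7 containers

Put 16 m³ in container 1; 24 m³ remain.
Put 13 m³ in container 1; 11 m³ remain.
Put 16 m³ in container 2; 24 m³ remain.
Put 13 m³ in container 2; 11 m³ remain.
Put 16 m³ in container 3; 24 m³ remain.
Put 17 m³ in container 3; 7 m³ remain.
Put 14 m³ in container 4; 26 m³ remain.
Put 17 m³ in container 4; 9 m³ remain.
Put 15 m³ in container 5; 25 m³ remain.
Put 13 m³ in container 5; 12 m³ remain.
Put 16 m³ in container 6; 24 m³ remain.
Put 13 m³ in container 6; 11 m³ remain.
Put 13 m³ in container 7; 27 m³ remain.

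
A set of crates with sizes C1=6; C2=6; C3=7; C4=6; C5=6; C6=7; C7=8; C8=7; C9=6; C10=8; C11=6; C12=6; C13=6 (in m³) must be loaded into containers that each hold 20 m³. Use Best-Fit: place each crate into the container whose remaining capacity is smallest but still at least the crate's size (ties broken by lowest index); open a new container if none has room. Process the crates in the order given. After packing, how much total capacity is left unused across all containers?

Put C1 (6 m³) in container 1; 14 m³ remain.
Put C2 (6 m³) in container 1; 8 m³ remain.
Put C3 (7 m³) in container 1; 1 m³ remain.
Put C4 (6 m³) in container 2; 14 m³ remain.
Put C5 (6 m³) in container 2; 8 m³ remain.
Put C6 (7 m³) in container 2; 1 m³ remain.
Put C7 (8 m³) in container 3; 12 m³ remain.
Put C8 (7 m³) in container 3; 5 m³ remain.
Put C9 (6 m³) in container 4; 14 m³ remain.
Put C10 (8 m³) in container 4; 6 m³ remain.
Put C11 (6 m³) in container 4; 0 m³ remain.
Put C12 (6 m³) in container 5; 14 m³ remain.
Put C13 (6 m³) in container 5; 8 m³ remain.
5 containers × 20 m³ = 100 m³; used 85 m³; unused 15 m³.

15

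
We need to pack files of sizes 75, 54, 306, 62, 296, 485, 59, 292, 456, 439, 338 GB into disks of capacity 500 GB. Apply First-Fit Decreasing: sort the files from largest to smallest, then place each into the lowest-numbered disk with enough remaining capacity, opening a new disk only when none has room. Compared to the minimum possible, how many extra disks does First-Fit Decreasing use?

0

First-Fit Decreasing: [485] [456] [439,59] [338,75,62] [306,54] [296] [292] → 7 disks.
7 files exceed 250 GB (half the capacity), and no two of those can share a disk, so at least 7 disks are needed.
So 7 is already optimal.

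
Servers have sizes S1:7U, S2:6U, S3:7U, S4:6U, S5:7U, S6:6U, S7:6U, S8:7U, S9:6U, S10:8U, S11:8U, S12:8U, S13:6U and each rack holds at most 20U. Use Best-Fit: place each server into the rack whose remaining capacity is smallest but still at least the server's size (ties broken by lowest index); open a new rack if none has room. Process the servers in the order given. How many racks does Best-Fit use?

5 racks

rack 1: place S1 (7U), 13U left
rack 1: place S2 (6U), 7U left
rack 1: place S3 (7U), 0U left
rack 2: place S4 (6U), 14U left
rack 2: place S5 (7U), 7U left
rack 2: place S6 (6U), 1U left
rack 3: place S7 (6U), 14U left
rack 3: place S8 (7U), 7U left
rack 3: place S9 (6U), 1U left
rack 4: place S10 (8U), 12U left
rack 4: place S11 (8U), 4U left
rack 5: place S12 (8U), 12U left
rack 5: place S13 (6U), 6U left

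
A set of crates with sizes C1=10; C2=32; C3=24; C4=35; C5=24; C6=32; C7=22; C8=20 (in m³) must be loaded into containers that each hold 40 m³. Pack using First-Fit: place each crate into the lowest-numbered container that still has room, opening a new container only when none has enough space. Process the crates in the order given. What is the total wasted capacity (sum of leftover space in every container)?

81

container 1: place C1 (10 m³), 30 m³ left
container 2: place C2 (32 m³), 8 m³ left
container 1: place C3 (24 m³), 6 m³ left
container 3: place C4 (35 m³), 5 m³ left
container 4: place C5 (24 m³), 16 m³ left
container 5: place C6 (32 m³), 8 m³ left
container 6: place C7 (22 m³), 18 m³ left
container 7: place C8 (20 m³), 20 m³ left
7 containers × 40 m³ = 280 m³; used 199 m³; unused 81 m³.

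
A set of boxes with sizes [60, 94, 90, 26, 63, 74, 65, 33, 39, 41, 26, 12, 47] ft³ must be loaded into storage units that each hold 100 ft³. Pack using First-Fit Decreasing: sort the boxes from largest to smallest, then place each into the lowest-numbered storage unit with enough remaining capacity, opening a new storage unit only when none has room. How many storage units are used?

7 storage units

Sorted descending: 94, 90, 74, 65, 63, 60, 47, 41, 39, 33, 26, 26, 12.
94 ft³ → storage unit 1 (remaining 6 ft³)
90 ft³ → storage unit 2 (remaining 10 ft³)
74 ft³ → storage unit 3 (remaining 26 ft³)
65 ft³ → storage unit 4 (remaining 35 ft³)
63 ft³ → storage unit 5 (remaining 37 ft³)
60 ft³ → storage unit 6 (remaining 40 ft³)
47 ft³ → storage unit 7 (remaining 53 ft³)
41 ft³ → storage unit 7 (remaining 12 ft³)
39 ft³ → storage unit 6 (remaining 1 ft³)
33 ft³ → storage unit 4 (remaining 2 ft³)
26 ft³ → storage unit 3 (remaining 0 ft³)
26 ft³ → storage unit 5 (remaining 11 ft³)
12 ft³ → storage unit 7 (remaining 0 ft³)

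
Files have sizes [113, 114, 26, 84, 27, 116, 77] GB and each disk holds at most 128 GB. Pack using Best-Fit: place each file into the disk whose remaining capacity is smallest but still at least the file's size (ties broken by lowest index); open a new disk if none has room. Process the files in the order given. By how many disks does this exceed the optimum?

Best-Fit: [113] [114] [26,84] [27,77] [116] → 5 disks.
Total size 557 GB; any packing needs at least ⌈557/128⌉ = 5 disks.
So 5 is already optimal.

0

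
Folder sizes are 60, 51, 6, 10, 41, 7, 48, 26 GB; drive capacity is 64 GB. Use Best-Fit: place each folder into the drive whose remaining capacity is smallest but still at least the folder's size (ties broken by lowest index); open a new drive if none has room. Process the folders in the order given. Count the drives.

drive 1: place 60 GB, 4 GB left
drive 2: place 51 GB, 13 GB left
drive 2: place 6 GB, 7 GB left
drive 3: place 10 GB, 54 GB left
drive 3: place 41 GB, 13 GB left
drive 2: place 7 GB, 0 GB left
drive 4: place 48 GB, 16 GB left
drive 5: place 26 GB, 38 GB left
Final drives: [60] [51,6,7] [10,41] [48] [26].

5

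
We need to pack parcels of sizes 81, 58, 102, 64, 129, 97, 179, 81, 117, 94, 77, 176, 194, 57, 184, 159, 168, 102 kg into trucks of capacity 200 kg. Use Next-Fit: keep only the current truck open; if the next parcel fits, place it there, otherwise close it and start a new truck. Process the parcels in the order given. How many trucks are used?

Put 81 kg in truck 1; 119 kg remain.
Put 58 kg in truck 1; 61 kg remain.
Put 102 kg in truck 2; 98 kg remain.
Put 64 kg in truck 2; 34 kg remain.
Put 129 kg in truck 3; 71 kg remain.
Put 97 kg in truck 4; 103 kg remain.
Put 179 kg in truck 5; 21 kg remain.
Put 81 kg in truck 6; 119 kg remain.
Put 117 kg in truck 6; 2 kg remain.
Put 94 kg in truck 7; 106 kg remain.
Put 77 kg in truck 7; 29 kg remain.
Put 176 kg in truck 8; 24 kg remain.
Put 194 kg in truck 9; 6 kg remain.
Put 57 kg in truck 10; 143 kg remain.
Put 184 kg in truck 11; 16 kg remain.
Put 159 kg in truck 12; 41 kg remain.
Put 168 kg in truck 13; 32 kg remain.
Put 102 kg in truck 14; 98 kg remain.
Final trucks: [81,58] [102,64] [129] [97] [179] [81,117] [94,77] [176] [194] [57] [184] [159] [168] [102].

14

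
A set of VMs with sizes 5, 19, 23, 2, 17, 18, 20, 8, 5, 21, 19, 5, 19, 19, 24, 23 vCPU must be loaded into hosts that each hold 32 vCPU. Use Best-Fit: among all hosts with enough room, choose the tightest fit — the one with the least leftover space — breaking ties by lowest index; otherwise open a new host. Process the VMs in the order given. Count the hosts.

5 vCPU → host 1 (remaining 27 vCPU)
19 vCPU → host 1 (remaining 8 vCPU)
23 vCPU → host 2 (remaining 9 vCPU)
2 vCPU → host 1 (remaining 6 vCPU)
17 vCPU → host 3 (remaining 15 vCPU)
18 vCPU → host 4 (remaining 14 vCPU)
20 vCPU → host 5 (remaining 12 vCPU)
8 vCPU → host 2 (remaining 1 vCPU)
5 vCPU → host 1 (remaining 1 vCPU)
21 vCPU → host 6 (remaining 11 vCPU)
19 vCPU → host 7 (remaining 13 vCPU)
5 vCPU → host 6 (remaining 6 vCPU)
19 vCPU → host 8 (remaining 13 vCPU)
19 vCPU → host 9 (remaining 13 vCPU)
24 vCPU → host 10 (remaining 8 vCPU)
23 vCPU → host 11 (remaining 9 vCPU)
Final hosts: [5,19,2,5] [23,8] [17] [18] [20] [21,5] [19] [19] [19] [24] [23].

11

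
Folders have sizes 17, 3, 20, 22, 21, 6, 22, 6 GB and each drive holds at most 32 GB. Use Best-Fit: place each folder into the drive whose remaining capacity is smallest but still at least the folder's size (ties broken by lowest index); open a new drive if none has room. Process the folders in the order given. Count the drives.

5

17 GB → drive 1 (remaining 15 GB)
3 GB → drive 1 (remaining 12 GB)
20 GB → drive 2 (remaining 12 GB)
22 GB → drive 3 (remaining 10 GB)
21 GB → drive 4 (remaining 11 GB)
6 GB → drive 3 (remaining 4 GB)
22 GB → drive 5 (remaining 10 GB)
6 GB → drive 5 (remaining 4 GB)
Final drives: [17,3] [20] [22,6] [21] [22,6].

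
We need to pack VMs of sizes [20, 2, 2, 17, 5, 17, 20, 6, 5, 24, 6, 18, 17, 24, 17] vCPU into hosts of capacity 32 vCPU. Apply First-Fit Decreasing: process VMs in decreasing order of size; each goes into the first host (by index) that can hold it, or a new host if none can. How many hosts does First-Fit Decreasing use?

9

Sorted descending: 24, 24, 20, 20, 18, 17, 17, 17, 17, 6, 6, 5, 5, 2, 2.
host 1: place 24 vCPU, 8 vCPU left
host 2: place 24 vCPU, 8 vCPU left
host 3: place 20 vCPU, 12 vCPU left
host 4: place 20 vCPU, 12 vCPU left
host 5: place 18 vCPU, 14 vCPU left
host 6: place 17 vCPU, 15 vCPU left
host 7: place 17 vCPU, 15 vCPU left
host 8: place 17 vCPU, 15 vCPU left
host 9: place 17 vCPU, 15 vCPU left
host 1: place 6 vCPU, 2 vCPU left
host 2: place 6 vCPU, 2 vCPU left
host 3: place 5 vCPU, 7 vCPU left
host 3: place 5 vCPU, 2 vCPU left
host 1: place 2 vCPU, 0 vCPU left
host 2: place 2 vCPU, 0 vCPU left
Final hosts: [24,6,2] [24,6,2] [20,5,5] [20] [18] [17] [17] [17] [17].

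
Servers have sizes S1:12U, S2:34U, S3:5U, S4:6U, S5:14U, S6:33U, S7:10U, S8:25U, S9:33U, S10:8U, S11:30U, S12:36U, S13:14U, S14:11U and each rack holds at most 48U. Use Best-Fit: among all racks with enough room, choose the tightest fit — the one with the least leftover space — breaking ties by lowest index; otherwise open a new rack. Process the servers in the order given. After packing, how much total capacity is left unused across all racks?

Put S1 (12U) in rack 1; 36U remain.
Put S2 (34U) in rack 1; 2U remain.
Put S3 (5U) in rack 2; 43U remain.
Put S4 (6U) in rack 2; 37U remain.
Put S5 (14U) in rack 2; 23U remain.
Put S6 (33U) in rack 3; 15U remain.
Put S7 (10U) in rack 3; 5U remain.
Put S8 (25U) in rack 4; 23U remain.
Put S9 (33U) in rack 5; 15U remain.
Put S10 (8U) in rack 5; 7U remain.
Put S11 (30U) in rack 6; 18U remain.
Put S12 (36U) in rack 7; 12U remain.
Put S13 (14U) in rack 6; 4U remain.
Put S14 (11U) in rack 7; 1U remain.
7 racks × 48U = 336U; used 271U; unused 65U.

65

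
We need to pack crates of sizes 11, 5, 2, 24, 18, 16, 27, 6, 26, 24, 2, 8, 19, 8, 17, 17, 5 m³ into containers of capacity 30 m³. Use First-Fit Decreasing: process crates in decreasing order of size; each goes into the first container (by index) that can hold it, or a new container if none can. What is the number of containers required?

9

Sorted descending: 27, 26, 24, 24, 19, 18, 17, 17, 16, 11, 8, 8, 6, 5, 5, 2, 2.
Put 27 m³ in container 1; 3 m³ remain.
Put 26 m³ in container 2; 4 m³ remain.
Put 24 m³ in container 3; 6 m³ remain.
Put 24 m³ in container 4; 6 m³ remain.
Put 19 m³ in container 5; 11 m³ remain.
Put 18 m³ in container 6; 12 m³ remain.
Put 17 m³ in container 7; 13 m³ remain.
Put 17 m³ in container 8; 13 m³ remain.
Put 16 m³ in container 9; 14 m³ remain.
Put 11 m³ in container 5; 0 m³ remain.
Put 8 m³ in container 6; 4 m³ remain.
Put 8 m³ in container 7; 5 m³ remain.
Put 6 m³ in container 3; 0 m³ remain.
Put 5 m³ in container 4; 1 m³ remain.
Put 5 m³ in container 7; 0 m³ remain.
Put 2 m³ in container 1; 1 m³ remain.
Put 2 m³ in container 2; 2 m³ remain.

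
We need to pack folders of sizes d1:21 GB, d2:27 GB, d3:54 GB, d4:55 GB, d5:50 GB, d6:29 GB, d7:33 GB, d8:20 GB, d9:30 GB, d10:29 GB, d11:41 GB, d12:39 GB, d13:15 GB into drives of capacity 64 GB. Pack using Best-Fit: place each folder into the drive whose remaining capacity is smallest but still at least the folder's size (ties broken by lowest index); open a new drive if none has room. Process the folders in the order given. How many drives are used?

9

drive 1: place d1 (21 GB), 43 GB left
drive 1: place d2 (27 GB), 16 GB left
drive 2: place d3 (54 GB), 10 GB left
drive 3: place d4 (55 GB), 9 GB left
drive 4: place d5 (50 GB), 14 GB left
drive 5: place d6 (29 GB), 35 GB left
drive 5: place d7 (33 GB), 2 GB left
drive 6: place d8 (20 GB), 44 GB left
drive 6: place d9 (30 GB), 14 GB left
drive 7: place d10 (29 GB), 35 GB left
drive 8: place d11 (41 GB), 23 GB left
drive 9: place d12 (39 GB), 25 GB left
drive 1: place d13 (15 GB), 1 GB left
Final drives: [21,27,15] [54] [55] [50] [29,33] [20,30] [29] [41] [39].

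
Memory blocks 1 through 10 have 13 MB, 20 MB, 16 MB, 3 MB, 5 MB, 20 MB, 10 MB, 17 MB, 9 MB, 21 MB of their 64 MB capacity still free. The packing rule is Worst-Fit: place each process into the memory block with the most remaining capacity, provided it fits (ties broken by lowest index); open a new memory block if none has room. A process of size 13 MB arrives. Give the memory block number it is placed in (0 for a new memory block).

Memory blocks with room: memory block 1 (13 MB), memory block 2 (20 MB), memory block 3 (16 MB), memory block 6 (20 MB), memory block 8 (17 MB), memory block 10 (21 MB).
Most room is memory block 10 with 21 MB free.

10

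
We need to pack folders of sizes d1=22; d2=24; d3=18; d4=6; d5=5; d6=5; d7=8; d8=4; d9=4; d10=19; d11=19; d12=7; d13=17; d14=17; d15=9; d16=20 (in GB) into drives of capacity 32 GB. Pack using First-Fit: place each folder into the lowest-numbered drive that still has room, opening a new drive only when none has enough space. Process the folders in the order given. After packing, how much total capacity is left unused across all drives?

drive 1: place d1 (22 GB), 10 GB left
drive 2: place d2 (24 GB), 8 GB left
drive 3: place d3 (18 GB), 14 GB left
drive 1: place d4 (6 GB), 4 GB left
drive 2: place d5 (5 GB), 3 GB left
drive 3: place d6 (5 GB), 9 GB left
drive 3: place d7 (8 GB), 1 GB left
drive 1: place d8 (4 GB), 0 GB left
drive 4: place d9 (4 GB), 28 GB left
drive 4: place d10 (19 GB), 9 GB left
drive 5: place d11 (19 GB), 13 GB left
drive 4: place d12 (7 GB), 2 GB left
drive 6: place d13 (17 GB), 15 GB left
drive 7: place d14 (17 GB), 15 GB left
drive 5: place d15 (9 GB), 4 GB left
drive 8: place d16 (20 GB), 12 GB left
8 drives × 32 GB = 256 GB; used 204 GB; unused 52 GB.

52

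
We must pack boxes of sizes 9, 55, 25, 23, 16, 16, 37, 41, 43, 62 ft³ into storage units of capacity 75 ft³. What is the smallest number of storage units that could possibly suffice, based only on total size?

5 storage units

Total size = 9 + 55 + 25 + 23 + 16 + 16 + 37 + 41 + 43 + 62 = 327 ft³.
⌈327 / 75⌉ = 5.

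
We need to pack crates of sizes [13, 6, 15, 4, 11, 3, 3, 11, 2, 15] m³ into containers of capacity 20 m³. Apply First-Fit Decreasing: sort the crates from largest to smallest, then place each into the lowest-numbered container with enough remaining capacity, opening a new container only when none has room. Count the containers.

5 containers

Sorted descending: 15, 15, 13, 11, 11, 6, 4, 3, 3, 2.
15 m³ → container 1 (remaining 5 m³)
15 m³ → container 2 (remaining 5 m³)
13 m³ → container 3 (remaining 7 m³)
11 m³ → container 4 (remaining 9 m³)
11 m³ → container 5 (remaining 9 m³)
6 m³ → container 3 (remaining 1 m³)
4 m³ → container 1 (remaining 1 m³)
3 m³ → container 2 (remaining 2 m³)
3 m³ → container 4 (remaining 6 m³)
2 m³ → container 2 (remaining 0 m³)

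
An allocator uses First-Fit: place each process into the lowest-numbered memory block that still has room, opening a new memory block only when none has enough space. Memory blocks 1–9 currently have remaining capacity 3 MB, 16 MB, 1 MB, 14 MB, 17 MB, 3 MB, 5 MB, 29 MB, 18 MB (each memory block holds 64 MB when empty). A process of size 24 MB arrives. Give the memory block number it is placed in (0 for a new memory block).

Memory blocks with room: memory block 8 (29 MB).
The first with room is memory block 8.

8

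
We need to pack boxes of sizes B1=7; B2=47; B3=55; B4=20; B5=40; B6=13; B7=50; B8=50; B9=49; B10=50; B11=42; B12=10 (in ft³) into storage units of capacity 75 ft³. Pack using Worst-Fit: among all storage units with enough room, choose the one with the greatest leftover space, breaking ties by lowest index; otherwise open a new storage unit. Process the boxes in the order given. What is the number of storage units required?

Put B1 (7 ft³) in storage unit 1; 68 ft³ remain.
Put B2 (47 ft³) in storage unit 1; 21 ft³ remain.
Put B3 (55 ft³) in storage unit 2; 20 ft³ remain.
Put B4 (20 ft³) in storage unit 1; 1 ft³ remain.
Put B5 (40 ft³) in storage unit 3; 35 ft³ remain.
Put B6 (13 ft³) in storage unit 3; 22 ft³ remain.
Put B7 (50 ft³) in storage unit 4; 25 ft³ remain.
Put B8 (50 ft³) in storage unit 5; 25 ft³ remain.
Put B9 (49 ft³) in storage unit 6; 26 ft³ remain.
Put B10 (50 ft³) in storage unit 7; 25 ft³ remain.
Put B11 (42 ft³) in storage unit 8; 33 ft³ remain.
Put B12 (10 ft³) in storage unit 8; 23 ft³ remain.
Final storage units: [7,47,20] [55] [40,13] [50] [50] [49] [50] [42,10].

8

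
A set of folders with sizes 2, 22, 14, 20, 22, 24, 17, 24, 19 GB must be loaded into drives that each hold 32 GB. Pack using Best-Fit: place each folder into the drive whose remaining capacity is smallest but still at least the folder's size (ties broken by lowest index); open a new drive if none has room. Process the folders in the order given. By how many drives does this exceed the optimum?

0

Best-Fit: [2,22] [14,17] [20] [22] [24] [24] [19] → 7 drives.
7 folders exceed 16 GB (half the capacity), and no two of those can share a drive, so at least 7 drives are needed.
So 7 is already optimal.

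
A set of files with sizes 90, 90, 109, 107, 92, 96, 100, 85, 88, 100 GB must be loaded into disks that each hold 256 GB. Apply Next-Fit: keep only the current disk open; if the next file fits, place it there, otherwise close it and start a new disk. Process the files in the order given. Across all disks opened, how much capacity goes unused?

Put 90 GB in disk 1; 166 GB remain.
Put 90 GB in disk 1; 76 GB remain.
Put 109 GB in disk 2; 147 GB remain.
Put 107 GB in disk 2; 40 GB remain.
Put 92 GB in disk 3; 164 GB remain.
Put 96 GB in disk 3; 68 GB remain.
Put 100 GB in disk 4; 156 GB remain.
Put 85 GB in disk 4; 71 GB remain.
Put 88 GB in disk 5; 168 GB remain.
Put 100 GB in disk 5; 68 GB remain.
5 disks × 256 GB = 1280 GB; used 957 GB; unused 323 GB.

323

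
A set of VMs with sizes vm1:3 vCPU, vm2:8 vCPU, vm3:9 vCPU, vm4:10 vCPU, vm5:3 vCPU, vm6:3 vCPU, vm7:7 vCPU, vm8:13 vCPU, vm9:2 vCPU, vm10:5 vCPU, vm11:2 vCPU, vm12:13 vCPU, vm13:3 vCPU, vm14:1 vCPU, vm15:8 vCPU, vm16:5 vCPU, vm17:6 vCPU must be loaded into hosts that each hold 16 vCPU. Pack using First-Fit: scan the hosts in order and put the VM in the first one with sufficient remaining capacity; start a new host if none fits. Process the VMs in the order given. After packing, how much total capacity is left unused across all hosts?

host 1: place vm1 (3 vCPU), 13 vCPU left
host 1: place vm2 (8 vCPU), 5 vCPU left
host 2: place vm3 (9 vCPU), 7 vCPU left
host 3: place vm4 (10 vCPU), 6 vCPU left
host 1: place vm5 (3 vCPU), 2 vCPU left
host 2: place vm6 (3 vCPU), 4 vCPU left
host 4: place vm7 (7 vCPU), 9 vCPU left
host 5: place vm8 (13 vCPU), 3 vCPU left
host 1: place vm9 (2 vCPU), 0 vCPU left
host 3: place vm10 (5 vCPU), 1 vCPU left
host 2: place vm11 (2 vCPU), 2 vCPU left
host 6: place vm12 (13 vCPU), 3 vCPU left
host 4: place vm13 (3 vCPU), 6 vCPU left
host 2: place vm14 (1 vCPU), 1 vCPU left
host 7: place vm15 (8 vCPU), 8 vCPU left
host 4: place vm16 (5 vCPU), 1 vCPU left
host 7: place vm17 (6 vCPU), 2 vCPU left
7 hosts × 16 vCPU = 112 vCPU; used 101 vCPU; unused 11 vCPU.

11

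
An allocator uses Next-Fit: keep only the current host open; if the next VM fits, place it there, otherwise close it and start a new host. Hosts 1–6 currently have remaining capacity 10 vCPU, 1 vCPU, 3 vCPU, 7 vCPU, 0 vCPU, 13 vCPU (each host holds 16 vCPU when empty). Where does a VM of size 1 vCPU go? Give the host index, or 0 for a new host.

Next-Fit only looks at host 6, which has 13 vCPU free.
1 vCPU fits there.

6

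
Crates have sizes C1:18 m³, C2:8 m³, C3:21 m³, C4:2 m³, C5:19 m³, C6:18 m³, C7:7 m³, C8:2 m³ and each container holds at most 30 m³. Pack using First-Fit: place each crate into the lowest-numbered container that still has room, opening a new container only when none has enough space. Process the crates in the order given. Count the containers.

C1 (18 m³) → container 1 (remaining 12 m³)
C2 (8 m³) → container 1 (remaining 4 m³)
C3 (21 m³) → container 2 (remaining 9 m³)
C4 (2 m³) → container 1 (remaining 2 m³)
C5 (19 m³) → container 3 (remaining 11 m³)
C6 (18 m³) → container 4 (remaining 12 m³)
C7 (7 m³) → container 2 (remaining 2 m³)
C8 (2 m³) → container 1 (remaining 0 m³)
Final containers: [18,8,2,2] [21,7] [19] [18].

4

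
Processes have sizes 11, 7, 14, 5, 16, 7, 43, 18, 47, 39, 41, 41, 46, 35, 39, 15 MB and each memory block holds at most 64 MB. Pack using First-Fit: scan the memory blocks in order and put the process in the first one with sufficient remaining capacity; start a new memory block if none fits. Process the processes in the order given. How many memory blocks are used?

9

memory block 1: place 11 MB, 53 MB left
memory block 1: place 7 MB, 46 MB left
memory block 1: place 14 MB, 32 MB left
memory block 1: place 5 MB, 27 MB left
memory block 1: place 16 MB, 11 MB left
memory block 1: place 7 MB, 4 MB left
memory block 2: place 43 MB, 21 MB left
memory block 2: place 18 MB, 3 MB left
memory block 3: place 47 MB, 17 MB left
memory block 4: place 39 MB, 25 MB left
memory block 5: place 41 MB, 23 MB left
memory block 6: place 41 MB, 23 MB left
memory block 7: place 46 MB, 18 MB left
memory block 8: place 35 MB, 29 MB left
memory block 9: place 39 MB, 25 MB left
memory block 3: place 15 MB, 2 MB left
Final memory blocks: [11,7,14,5,16,7] [43,18] [47,15] [39] [41] [41] [46] [35] [39].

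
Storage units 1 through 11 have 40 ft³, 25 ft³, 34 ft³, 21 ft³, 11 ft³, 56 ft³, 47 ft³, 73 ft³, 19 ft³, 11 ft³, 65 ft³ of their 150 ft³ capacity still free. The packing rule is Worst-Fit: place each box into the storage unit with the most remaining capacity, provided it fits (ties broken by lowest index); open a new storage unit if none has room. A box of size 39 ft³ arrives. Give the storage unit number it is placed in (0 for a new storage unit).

Storage units with room: storage unit 1 (40 ft³), storage unit 6 (56 ft³), storage unit 7 (47 ft³), storage unit 8 (73 ft³), storage unit 11 (65 ft³).
Most room is storage unit 8 with 73 ft³ free.

8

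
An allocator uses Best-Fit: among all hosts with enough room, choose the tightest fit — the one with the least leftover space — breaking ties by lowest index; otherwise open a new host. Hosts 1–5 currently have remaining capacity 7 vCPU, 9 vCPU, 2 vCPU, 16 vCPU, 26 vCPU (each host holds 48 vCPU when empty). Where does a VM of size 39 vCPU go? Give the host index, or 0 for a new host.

No host has ≥ 39 vCPU free, so a new host is opened.

0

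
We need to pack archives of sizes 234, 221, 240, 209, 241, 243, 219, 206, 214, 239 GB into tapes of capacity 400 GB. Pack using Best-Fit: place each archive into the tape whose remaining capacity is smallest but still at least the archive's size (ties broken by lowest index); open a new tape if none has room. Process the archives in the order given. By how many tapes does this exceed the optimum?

0

Best-Fit: [234] [221] [240] [209] [241] [243] [219] [206] [214] [239] → 10 tapes.
10 archives exceed 200 GB (half the capacity), and no two of those can share a tape, so at least 10 tapes are needed.
So 10 is already optimal.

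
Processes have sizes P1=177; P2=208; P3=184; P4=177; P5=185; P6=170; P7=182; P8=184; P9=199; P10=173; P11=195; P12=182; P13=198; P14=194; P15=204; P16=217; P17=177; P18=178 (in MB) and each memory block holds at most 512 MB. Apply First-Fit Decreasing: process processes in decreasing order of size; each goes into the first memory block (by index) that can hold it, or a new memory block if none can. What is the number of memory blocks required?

9 memory blocks

Sorted descending: 217, 208, 204, 199, 198, 195, 194, 185, 184, 184, 182, 182, 178, 177, 177, 177, 173, 170.
Put 217 MB in memory block 1; 295 MB remain.
Put 208 MB in memory block 1; 87 MB remain.
Put 204 MB in memory block 2; 308 MB remain.
Put 199 MB in memory block 2; 109 MB remain.
Put 198 MB in memory block 3; 314 MB remain.
Put 195 MB in memory block 3; 119 MB remain.
Put 194 MB in memory block 4; 318 MB remain.
Put 185 MB in memory block 4; 133 MB remain.
Put 184 MB in memory block 5; 328 MB remain.
Put 184 MB in memory block 5; 144 MB remain.
Put 182 MB in memory block 6; 330 MB remain.
Put 182 MB in memory block 6; 148 MB remain.
Put 178 MB in memory block 7; 334 MB remain.
Put 177 MB in memory block 7; 157 MB remain.
Put 177 MB in memory block 8; 335 MB remain.
Put 177 MB in memory block 8; 158 MB remain.
Put 173 MB in memory block 9; 339 MB remain.
Put 170 MB in memory block 9; 169 MB remain.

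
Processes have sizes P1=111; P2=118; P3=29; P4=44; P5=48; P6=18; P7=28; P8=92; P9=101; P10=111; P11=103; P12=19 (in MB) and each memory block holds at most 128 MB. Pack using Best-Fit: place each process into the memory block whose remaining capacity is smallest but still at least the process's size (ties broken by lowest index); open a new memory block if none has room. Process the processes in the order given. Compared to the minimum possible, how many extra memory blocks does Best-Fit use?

1

Best-Fit: [111] [118] [29,44,48] [18,28] [92] [101] [111] [103,19] → 8 memory blocks.
Total size 822 MB; any packing needs at least ⌈822/128⌉ = 7 memory blocks.
An optimal packing achieves that bound: [118] [111] [111] [103,19] [101,18] [92,29] [48,44,28] → 7 memory blocks.
Excess: 8 − 7 = 1.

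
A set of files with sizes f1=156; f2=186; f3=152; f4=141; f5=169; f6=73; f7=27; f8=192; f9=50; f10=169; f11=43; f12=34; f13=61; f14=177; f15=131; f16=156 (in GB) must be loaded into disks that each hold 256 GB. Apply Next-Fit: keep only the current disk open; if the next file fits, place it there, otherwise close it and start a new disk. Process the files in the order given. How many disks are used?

11

Put f1 (156 GB) in disk 1; 100 GB remain.
Put f2 (186 GB) in disk 2; 70 GB remain.
Put f3 (152 GB) in disk 3; 104 GB remain.
Put f4 (141 GB) in disk 4; 115 GB remain.
Put f5 (169 GB) in disk 5; 87 GB remain.
Put f6 (73 GB) in disk 5; 14 GB remain.
Put f7 (27 GB) in disk 6; 229 GB remain.
Put f8 (192 GB) in disk 6; 37 GB remain.
Put f9 (50 GB) in disk 7; 206 GB remain.
Put f10 (169 GB) in disk 7; 37 GB remain.
Put f11 (43 GB) in disk 8; 213 GB remain.
Put f12 (34 GB) in disk 8; 179 GB remain.
Put f13 (61 GB) in disk 8; 118 GB remain.
Put f14 (177 GB) in disk 9; 79 GB remain.
Put f15 (131 GB) in disk 10; 125 GB remain.
Put f16 (156 GB) in disk 11; 100 GB remain.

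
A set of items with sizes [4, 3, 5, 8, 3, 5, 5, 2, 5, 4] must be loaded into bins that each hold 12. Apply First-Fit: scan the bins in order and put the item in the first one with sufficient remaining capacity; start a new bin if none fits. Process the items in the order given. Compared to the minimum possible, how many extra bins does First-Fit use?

0

First-Fit: [4,3,5] [8,3] [5,5,2] [5,4] → 4 bins.
Total size 44; any packing needs at least ⌈44/12⌉ = 4 bins.
So 4 is already optimal.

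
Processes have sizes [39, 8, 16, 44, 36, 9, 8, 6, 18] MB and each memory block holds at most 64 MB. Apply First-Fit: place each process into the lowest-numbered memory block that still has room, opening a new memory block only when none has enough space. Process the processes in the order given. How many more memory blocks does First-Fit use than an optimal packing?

First-Fit: [39,8,16] [44,9,8] [36,6,18] → 3 memory blocks.
Total size 184 MB; any packing needs at least ⌈184/64⌉ = 3 memory blocks.
So 3 is already optimal.

0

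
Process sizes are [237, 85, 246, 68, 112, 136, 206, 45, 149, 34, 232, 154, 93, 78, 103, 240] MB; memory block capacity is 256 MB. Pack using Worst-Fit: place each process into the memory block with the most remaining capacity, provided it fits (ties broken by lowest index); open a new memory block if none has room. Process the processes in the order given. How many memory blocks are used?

10

237 MB → memory block 1 (remaining 19 MB)
85 MB → memory block 2 (remaining 171 MB)
246 MB → memory block 3 (remaining 10 MB)
68 MB → memory block 2 (remaining 103 MB)
112 MB → memory block 4 (remaining 144 MB)
136 MB → memory block 4 (remaining 8 MB)
206 MB → memory block 5 (remaining 50 MB)
45 MB → memory block 2 (remaining 58 MB)
149 MB → memory block 6 (remaining 107 MB)
34 MB → memory block 6 (remaining 73 MB)
232 MB → memory block 7 (remaining 24 MB)
154 MB → memory block 8 (remaining 102 MB)
93 MB → memory block 8 (remaining 9 MB)
78 MB → memory block 9 (remaining 178 MB)
103 MB → memory block 9 (remaining 75 MB)
240 MB → memory block 10 (remaining 16 MB)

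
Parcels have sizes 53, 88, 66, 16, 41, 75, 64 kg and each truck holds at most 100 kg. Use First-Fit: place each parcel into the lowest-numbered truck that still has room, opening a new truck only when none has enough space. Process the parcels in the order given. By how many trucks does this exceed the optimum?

First-Fit: [53,16] [88] [66] [41] [75] [64] → 6 trucks.
Total size 403 kg; any packing needs at least ⌈403/100⌉ = 5 trucks.
An optimal packing achieves that bound: [88] [75,16] [66] [64] [53,41] → 5 trucks.
Excess: 6 − 5 = 1.

1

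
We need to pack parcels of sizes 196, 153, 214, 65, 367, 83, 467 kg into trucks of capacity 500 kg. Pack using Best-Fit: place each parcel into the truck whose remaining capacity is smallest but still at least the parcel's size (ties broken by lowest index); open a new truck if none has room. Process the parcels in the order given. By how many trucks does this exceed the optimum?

0

Best-Fit: [196,153,65,83] [214] [367] [467] → 4 trucks.
Total size 1545 kg; any packing needs at least ⌈1545/500⌉ = 4 trucks.
So 4 is already optimal.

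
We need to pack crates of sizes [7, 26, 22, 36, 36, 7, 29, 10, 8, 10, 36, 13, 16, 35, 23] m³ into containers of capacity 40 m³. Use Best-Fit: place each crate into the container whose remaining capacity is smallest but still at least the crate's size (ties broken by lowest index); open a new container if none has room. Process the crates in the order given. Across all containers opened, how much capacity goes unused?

46

container 1: place 7 m³, 33 m³ left
container 1: place 26 m³, 7 m³ left
container 2: place 22 m³, 18 m³ left
container 3: place 36 m³, 4 m³ left
container 4: place 36 m³, 4 m³ left
container 1: place 7 m³, 0 m³ left
container 5: place 29 m³, 11 m³ left
container 5: place 10 m³, 1 m³ left
container 2: place 8 m³, 10 m³ left
container 2: place 10 m³, 0 m³ left
container 6: place 36 m³, 4 m³ left
container 7: place 13 m³, 27 m³ left
container 7: place 16 m³, 11 m³ left
container 8: place 35 m³, 5 m³ left
container 9: place 23 m³, 17 m³ left
9 containers × 40 m³ = 360 m³; used 314 m³; unused 46 m³.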